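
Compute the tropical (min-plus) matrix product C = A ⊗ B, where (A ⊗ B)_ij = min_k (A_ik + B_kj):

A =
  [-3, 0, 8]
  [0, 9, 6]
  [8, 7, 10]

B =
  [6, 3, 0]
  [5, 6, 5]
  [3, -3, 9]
A ⊗ B =
  [3, 0, -3]
  [6, 3, 0]
  [12, 7, 8]

Apply the min-plus product entry-by-entry:
  C[0][0] = min over k of (A[0][0] + B[0][0] = -3 + 6 = 3, A[0][1] + B[1][0] = 0 + 5 = 5, A[0][2] + B[2][0] = 8 + 3 = 11) = 3 (attained at k = 0)
  C[0][1] = min over k of (A[0][0] + B[0][1] = -3 + 3 = 0, A[0][1] + B[1][1] = 0 + 6 = 6, A[0][2] + B[2][1] = 8 + -3 = 5) = 0 (attained at k = 0)
  C[0][2] = min over k of (A[0][0] + B[0][2] = -3 + 0 = -3, A[0][1] + B[1][2] = 0 + 5 = 5, A[0][2] + B[2][2] = 8 + 9 = 17) = -3 (attained at k = 0)
  C[1][0] = min over k of (A[1][0] + B[0][0] = 0 + 6 = 6, A[1][1] + B[1][0] = 9 + 5 = 14, A[1][2] + B[2][0] = 6 + 3 = 9) = 6 (attained at k = 0)
  C[1][1] = min over k of (A[1][0] + B[0][1] = 0 + 3 = 3, A[1][1] + B[1][1] = 9 + 6 = 15, A[1][2] + B[2][1] = 6 + -3 = 3) = 3 (attained at k = 0)
  C[1][2] = min over k of (A[1][0] + B[0][2] = 0 + 0 = 0, A[1][1] + B[1][2] = 9 + 5 = 14, A[1][2] + B[2][2] = 6 + 9 = 15) = 0 (attained at k = 0)
  C[2][0] = min over k of (A[2][0] + B[0][0] = 8 + 6 = 14, A[2][1] + B[1][0] = 7 + 5 = 12, A[2][2] + B[2][0] = 10 + 3 = 13) = 12 (attained at k = 1)
  C[2][1] = min over k of (A[2][0] + B[0][1] = 8 + 3 = 11, A[2][1] + B[1][1] = 7 + 6 = 13, A[2][2] + B[2][1] = 10 + -3 = 7) = 7 (attained at k = 2)
  C[2][2] = min over k of (A[2][0] + B[0][2] = 8 + 0 = 8, A[2][1] + B[1][2] = 7 + 5 = 12, A[2][2] + B[2][2] = 10 + 9 = 19) = 8 (attained at k = 0)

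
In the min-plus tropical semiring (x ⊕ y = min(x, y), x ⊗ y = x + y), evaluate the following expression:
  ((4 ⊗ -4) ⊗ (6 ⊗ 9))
((4 ⊗ -4) ⊗ (6 ⊗ 9)) = 15

Expand innermost to outermost. Recall ⊕ takes the minimum of its arguments and ⊗ takes their sum. Working out the expression ((4 ⊗ -4) ⊗ (6 ⊗ 9)) gives 15.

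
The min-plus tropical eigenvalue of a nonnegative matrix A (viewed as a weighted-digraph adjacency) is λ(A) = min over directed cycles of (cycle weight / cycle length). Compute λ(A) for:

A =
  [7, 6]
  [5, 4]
λ(A) = 4

Enumerate directed cycles and compute their means (weight / length). Sample:
  cycle 0 → 0: weight = 7, length = 1, mean = 7/1 ≈ 7.000
  cycle 1 → 1: weight = 4, length = 1, mean = 4/1 ≈ 4.000
  cycle 0 → 1 → 0: weight = 11, length = 2, mean = 11/2 ≈ 5.500
  cycle 1 → 0 → 1: weight = 11, length = 2, mean = 11/2 ≈ 5.500
Minimum mean = 4.000, attained e.g. along the cycle 1 → 1 with weight 4 and length 1. So λ(A) = 4/1 = 4.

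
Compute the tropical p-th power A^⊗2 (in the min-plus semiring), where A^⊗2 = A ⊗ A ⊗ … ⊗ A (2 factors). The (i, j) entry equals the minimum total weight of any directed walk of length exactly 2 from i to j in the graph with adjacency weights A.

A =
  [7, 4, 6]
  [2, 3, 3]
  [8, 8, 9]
A^⊗2 =
  [6, 7, 7]
  [5, 6, 6]
  [10, 11, 11]

Each entry (A^⊗2)_ij equals the minimum over all length-2 walks i = v_0 → v_1 → … → v_2 = j of Σ_t A[v_t][v_{t+1}]. For example, for (i, j) = (0, 2) we minimise over 3 possible intermediate vertex sequences; the minimum is 7, attained along the walk 0 → 1 → 2.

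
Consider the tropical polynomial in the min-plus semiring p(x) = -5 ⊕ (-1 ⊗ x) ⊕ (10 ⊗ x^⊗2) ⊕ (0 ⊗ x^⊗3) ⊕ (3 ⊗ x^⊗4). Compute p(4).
p(4) = -5

A tropical monomial a ⊗ x^⊗i evaluates to a + i · x. Evaluating each term at x = 4:
  Term 0 contributes -5 + 0 · 4 = -5
  Term 1 contributes -1 + 1 · 4 = 3
  Term 2 contributes 10 + 2 · 4 = 18
  Term 3 contributes 0 + 3 · 4 = 12
  Term 4 contributes 3 + 4 · 4 = 19
p(4) = ⊕ of these = min[-5, 3, 18, 12, 19] = -5.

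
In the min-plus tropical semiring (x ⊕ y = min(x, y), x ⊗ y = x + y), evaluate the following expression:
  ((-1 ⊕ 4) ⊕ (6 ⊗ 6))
((-1 ⊕ 4) ⊕ (6 ⊗ 6)) = -1

Expand innermost to outermost. Recall ⊕ takes the minimum of its arguments and ⊗ takes their sum. Working out the expression ((-1 ⊕ 4) ⊕ (6 ⊗ 6)) gives -1.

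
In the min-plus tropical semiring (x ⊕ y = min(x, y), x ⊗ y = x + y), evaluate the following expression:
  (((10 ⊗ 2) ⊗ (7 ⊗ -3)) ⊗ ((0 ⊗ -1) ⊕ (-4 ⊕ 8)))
(((10 ⊗ 2) ⊗ (7 ⊗ -3)) ⊗ ((0 ⊗ -1) ⊕ (-4 ⊕ 8))) = 12

Expand innermost to outermost. Recall ⊕ takes the minimum of its arguments and ⊗ takes their sum. Working out the expression (((10 ⊗ 2) ⊗ (7 ⊗ -3)) ⊗ ((0 ⊗ -1) ⊕ (-4 ⊕ 8))) gives 12.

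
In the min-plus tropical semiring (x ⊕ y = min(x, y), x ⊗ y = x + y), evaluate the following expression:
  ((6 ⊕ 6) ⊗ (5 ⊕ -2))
((6 ⊕ 6) ⊗ (5 ⊕ -2)) = 4

Expand innermost to outermost. Recall ⊕ takes the minimum of its arguments and ⊗ takes their sum. Working out the expression ((6 ⊕ 6) ⊗ (5 ⊕ -2)) gives 4.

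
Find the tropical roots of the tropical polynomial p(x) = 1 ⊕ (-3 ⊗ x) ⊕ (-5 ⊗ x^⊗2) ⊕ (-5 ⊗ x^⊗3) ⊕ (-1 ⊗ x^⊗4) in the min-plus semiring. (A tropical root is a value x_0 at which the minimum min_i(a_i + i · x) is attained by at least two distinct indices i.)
Roots: {-4, 0, 2, 4}

Each tropical root is a break point of the lower envelope of the lines y = a_i + i · x (there are 5 lines, with slopes 0, 1, ..., 4). Only the lines that attain the minimum somewhere contribute to roots; other lines are dominated. Here the surviving (envelope) indices are i = 4, i = 3, i = 2, i = 1, i = 0.
Intersections between consecutive envelope lines give the roots: for adjacent envelope indices i < j the intersection is x = (a_i − a_j) / (j − i). Reading off the sorted break points: {-4, 0, 2, 4}.
Verification: at each break x_0, at least two indices attain the minimum of min_i(a_i + i · x_0).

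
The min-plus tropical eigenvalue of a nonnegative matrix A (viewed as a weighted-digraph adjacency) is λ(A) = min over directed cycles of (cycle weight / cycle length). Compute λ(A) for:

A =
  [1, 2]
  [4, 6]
λ(A) = 1

Enumerate directed cycles and compute their means (weight / length). Sample:
  cycle 0 → 0: weight = 1, length = 1, mean = 1/1 ≈ 1.000
  cycle 1 → 1: weight = 6, length = 1, mean = 6/1 ≈ 6.000
  cycle 0 → 1 → 0: weight = 6, length = 2, mean = 6/2 ≈ 3.000
  cycle 1 → 0 → 1: weight = 6, length = 2, mean = 6/2 ≈ 3.000
Minimum mean = 1.000, attained e.g. along the cycle 0 → 0 with weight 1 and length 1. So λ(A) = 1/1 = 1.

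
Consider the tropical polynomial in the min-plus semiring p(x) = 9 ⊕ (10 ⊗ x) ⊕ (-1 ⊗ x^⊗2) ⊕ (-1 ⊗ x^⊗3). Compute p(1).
p(1) = 1

A tropical monomial a ⊗ x^⊗i evaluates to a + i · x. Evaluating each term at x = 1:
  Term 0 contributes 9 + 0 · 1 = 9
  Term 1 contributes 10 + 1 · 1 = 11
  Term 2 contributes -1 + 2 · 1 = 1
  Term 3 contributes -1 + 3 · 1 = 2
p(1) = ⊕ of these = min[9, 11, 1, 2] = 1.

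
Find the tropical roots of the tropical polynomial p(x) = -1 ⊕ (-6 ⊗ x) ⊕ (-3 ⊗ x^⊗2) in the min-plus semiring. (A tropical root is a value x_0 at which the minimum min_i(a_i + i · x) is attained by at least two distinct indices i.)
Roots: {-3, 5}

Each tropical root is a break point of the lower envelope of the lines y = a_i + i · x (there are 3 lines, with slopes 0, 1, ..., 2). Only the lines that attain the minimum somewhere contribute to roots; other lines are dominated. Here the surviving (envelope) indices are i = 2, i = 1, i = 0.
Intersections between consecutive envelope lines give the roots: for adjacent envelope indices i < j the intersection is x = (a_i − a_j) / (j − i). Reading off the sorted break points: {-3, 5}.
Verification: at each break x_0, at least two indices attain the minimum of min_i(a_i + i · x_0).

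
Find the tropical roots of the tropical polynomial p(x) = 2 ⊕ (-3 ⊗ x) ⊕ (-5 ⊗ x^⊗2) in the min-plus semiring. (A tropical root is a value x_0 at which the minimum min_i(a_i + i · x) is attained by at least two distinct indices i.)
Roots: {2, 5}

Each tropical root is a break point of the lower envelope of the lines y = a_i + i · x (there are 3 lines, with slopes 0, 1, ..., 2). Only the lines that attain the minimum somewhere contribute to roots; other lines are dominated. Here the surviving (envelope) indices are i = 2, i = 1, i = 0.
Intersections between consecutive envelope lines give the roots: for adjacent envelope indices i < j the intersection is x = (a_i − a_j) / (j − i). Reading off the sorted break points: {2, 5}.
Verification: at each break x_0, at least two indices attain the minimum of min_i(a_i + i · x_0).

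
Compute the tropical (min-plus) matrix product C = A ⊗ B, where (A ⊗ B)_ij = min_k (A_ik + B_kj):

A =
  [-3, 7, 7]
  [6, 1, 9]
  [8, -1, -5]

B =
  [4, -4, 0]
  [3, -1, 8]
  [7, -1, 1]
A ⊗ B =
  [1, -7, -3]
  [4, 0, 6]
  [2, -6, -4]

Apply the min-plus product entry-by-entry:
  C[0][0] = min over k of (A[0][0] + B[0][0] = -3 + 4 = 1, A[0][1] + B[1][0] = 7 + 3 = 10, A[0][2] + B[2][0] = 7 + 7 = 14) = 1 (attained at k = 0)
  C[0][1] = min over k of (A[0][0] + B[0][1] = -3 + -4 = -7, A[0][1] + B[1][1] = 7 + -1 = 6, A[0][2] + B[2][1] = 7 + -1 = 6) = -7 (attained at k = 0)
  C[0][2] = min over k of (A[0][0] + B[0][2] = -3 + 0 = -3, A[0][1] + B[1][2] = 7 + 8 = 15, A[0][2] + B[2][2] = 7 + 1 = 8) = -3 (attained at k = 0)
  C[1][0] = min over k of (A[1][0] + B[0][0] = 6 + 4 = 10, A[1][1] + B[1][0] = 1 + 3 = 4, A[1][2] + B[2][0] = 9 + 7 = 16) = 4 (attained at k = 1)
  C[1][1] = min over k of (A[1][0] + B[0][1] = 6 + -4 = 2, A[1][1] + B[1][1] = 1 + -1 = 0, A[1][2] + B[2][1] = 9 + -1 = 8) = 0 (attained at k = 1)
  C[1][2] = min over k of (A[1][0] + B[0][2] = 6 + 0 = 6, A[1][1] + B[1][2] = 1 + 8 = 9, A[1][2] + B[2][2] = 9 + 1 = 10) = 6 (attained at k = 0)
  C[2][0] = min over k of (A[2][0] + B[0][0] = 8 + 4 = 12, A[2][1] + B[1][0] = -1 + 3 = 2, A[2][2] + B[2][0] = -5 + 7 = 2) = 2 (attained at k = 1)
  C[2][1] = min over k of (A[2][0] + B[0][1] = 8 + -4 = 4, A[2][1] + B[1][1] = -1 + -1 = -2, A[2][2] + B[2][1] = -5 + -1 = -6) = -6 (attained at k = 2)
  C[2][2] = min over k of (A[2][0] + B[0][2] = 8 + 0 = 8, A[2][1] + B[1][2] = -1 + 8 = 7, A[2][2] + B[2][2] = -5 + 1 = -4) = -4 (attained at k = 2)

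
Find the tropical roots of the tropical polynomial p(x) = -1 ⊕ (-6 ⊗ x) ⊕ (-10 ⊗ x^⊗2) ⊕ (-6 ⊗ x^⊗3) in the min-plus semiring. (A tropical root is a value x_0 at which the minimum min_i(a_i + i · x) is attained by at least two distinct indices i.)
Roots: {-4, 4, 5}

Each tropical root is a break point of the lower envelope of the lines y = a_i + i · x (there are 4 lines, with slopes 0, 1, ..., 3). Only the lines that attain the minimum somewhere contribute to roots; other lines are dominated. Here the surviving (envelope) indices are i = 3, i = 2, i = 1, i = 0.
Intersections between consecutive envelope lines give the roots: for adjacent envelope indices i < j the intersection is x = (a_i − a_j) / (j − i). Reading off the sorted break points: {-4, 4, 5}.
Verification: at each break x_0, at least two indices attain the minimum of min_i(a_i + i · x_0).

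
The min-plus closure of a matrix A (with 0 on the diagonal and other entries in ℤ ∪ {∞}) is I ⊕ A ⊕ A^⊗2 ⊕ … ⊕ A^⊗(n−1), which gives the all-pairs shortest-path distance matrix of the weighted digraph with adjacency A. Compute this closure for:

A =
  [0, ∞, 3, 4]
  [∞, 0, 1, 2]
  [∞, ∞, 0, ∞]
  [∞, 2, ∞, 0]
Closure =
  [0, 6, 3, 4]
  [∞, 0, 1, 2]
  [∞, ∞, 0, ∞]
  [∞, 2, 3, 0]

This is the Floyd-Warshall all-pairs shortest-path computation. For each intermediate vertex k = 0, 1, …, 3, update dist[i][j] ← min(dist[i][j], dist[i][k] + dist[k][j]). The final matrix gives, for each (i, j), the minimum total weight of any directed path from i to j (possibly empty when i = j).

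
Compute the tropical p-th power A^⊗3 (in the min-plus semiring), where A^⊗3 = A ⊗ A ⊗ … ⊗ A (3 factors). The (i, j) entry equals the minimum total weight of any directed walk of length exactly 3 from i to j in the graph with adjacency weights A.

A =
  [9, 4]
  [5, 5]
A^⊗3 =
  [14, 13]
  [14, 14]

Each entry (A^⊗3)_ij equals the minimum over all length-3 walks i = v_0 → v_1 → … → v_3 = j of Σ_t A[v_t][v_{t+1}]. For example, for (i, j) = (0, 1) we minimise over 4 possible intermediate vertex sequences; the minimum is 13, attained along the walk 0 → 1 → 0 → 1.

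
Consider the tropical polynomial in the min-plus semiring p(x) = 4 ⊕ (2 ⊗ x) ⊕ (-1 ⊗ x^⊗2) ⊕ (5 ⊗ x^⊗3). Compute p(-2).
p(-2) = -5

A tropical monomial a ⊗ x^⊗i evaluates to a + i · x. Evaluating each term at x = -2:
  Term 0 contributes 4 + 0 · -2 = 4
  Term 1 contributes 2 + 1 · -2 = 0
  Term 2 contributes -1 + 2 · -2 = -5
  Term 3 contributes 5 + 3 · -2 = -1
p(-2) = ⊕ of these = min[4, 0, -5, -1] = -5.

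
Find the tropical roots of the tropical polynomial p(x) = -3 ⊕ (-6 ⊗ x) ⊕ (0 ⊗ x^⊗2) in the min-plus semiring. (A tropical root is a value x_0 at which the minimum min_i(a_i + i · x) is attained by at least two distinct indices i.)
Roots: {-6, 3}

Each tropical root is a break point of the lower envelope of the lines y = a_i + i · x (there are 3 lines, with slopes 0, 1, ..., 2). Only the lines that attain the minimum somewhere contribute to roots; other lines are dominated. Here the surviving (envelope) indices are i = 2, i = 1, i = 0.
Intersections between consecutive envelope lines give the roots: for adjacent envelope indices i < j the intersection is x = (a_i − a_j) / (j − i). Reading off the sorted break points: {-6, 3}.
Verification: at each break x_0, at least two indices attain the minimum of min_i(a_i + i · x_0).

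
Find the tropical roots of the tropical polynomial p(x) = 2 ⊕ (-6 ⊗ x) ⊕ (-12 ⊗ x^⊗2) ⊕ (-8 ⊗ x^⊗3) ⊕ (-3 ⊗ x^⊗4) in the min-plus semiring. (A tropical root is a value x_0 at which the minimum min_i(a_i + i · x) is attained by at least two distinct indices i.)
Roots: {-5, -4, 6, 8}

Each tropical root is a break point of the lower envelope of the lines y = a_i + i · x (there are 5 lines, with slopes 0, 1, ..., 4). Only the lines that attain the minimum somewhere contribute to roots; other lines are dominated. Here the surviving (envelope) indices are i = 4, i = 3, i = 2, i = 1, i = 0.
Intersections between consecutive envelope lines give the roots: for adjacent envelope indices i < j the intersection is x = (a_i − a_j) / (j − i). Reading off the sorted break points: {-5, -4, 6, 8}.
Verification: at each break x_0, at least two indices attain the minimum of min_i(a_i + i · x_0).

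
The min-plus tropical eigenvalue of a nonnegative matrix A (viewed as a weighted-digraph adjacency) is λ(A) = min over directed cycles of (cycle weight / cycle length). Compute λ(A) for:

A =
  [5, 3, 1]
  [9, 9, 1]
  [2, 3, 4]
λ(A) = 3/2

Enumerate directed cycles and compute their means (weight / length). Sample:
  cycle 0 → 0: weight = 5, length = 1, mean = 5/1 ≈ 5.000
  cycle 1 → 1: weight = 9, length = 1, mean = 9/1 ≈ 9.000
  cycle 2 → 2: weight = 4, length = 1, mean = 4/1 ≈ 4.000
  cycle 0 → 1 → 0: weight = 12, length = 2, mean = 12/2 ≈ 6.000
  cycle 0 → 2 → 0: weight = 3, length = 2, mean = 3/2 ≈ 1.500
  cycle 1 → 0 → 1: weight = 12, length = 2, mean = 12/2 ≈ 6.000
Minimum mean = 1.500, attained e.g. along the cycle 0 → 2 → 0 with weight 3 and length 2. So λ(A) = 3/2 = 3/2.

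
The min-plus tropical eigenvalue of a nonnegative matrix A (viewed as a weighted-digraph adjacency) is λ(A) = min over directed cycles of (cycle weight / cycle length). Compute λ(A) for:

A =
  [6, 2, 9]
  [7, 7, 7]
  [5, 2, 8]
λ(A) = 9/2

Enumerate directed cycles and compute their means (weight / length). Sample:
  cycle 0 → 0: weight = 6, length = 1, mean = 6/1 ≈ 6.000
  cycle 1 → 1: weight = 7, length = 1, mean = 7/1 ≈ 7.000
  cycle 2 → 2: weight = 8, length = 1, mean = 8/1 ≈ 8.000
  cycle 0 → 1 → 0: weight = 9, length = 2, mean = 9/2 ≈ 4.500
  cycle 0 → 2 → 0: weight = 14, length = 2, mean = 14/2 ≈ 7.000
  cycle 1 → 0 → 1: weight = 9, length = 2, mean = 9/2 ≈ 4.500
Minimum mean = 4.500, attained e.g. along the cycle 0 → 1 → 0 with weight 9 and length 2. So λ(A) = 9/2 = 9/2.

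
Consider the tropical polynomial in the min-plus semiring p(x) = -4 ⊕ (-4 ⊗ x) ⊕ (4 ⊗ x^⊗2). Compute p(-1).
p(-1) = -5

A tropical monomial a ⊗ x^⊗i evaluates to a + i · x. Evaluating each term at x = -1:
  Term 0 contributes -4 + 0 · -1 = -4
  Term 1 contributes -4 + 1 · -1 = -5
  Term 2 contributes 4 + 2 · -1 = 2
p(-1) = ⊕ of these = min[-4, -5, 2] = -5.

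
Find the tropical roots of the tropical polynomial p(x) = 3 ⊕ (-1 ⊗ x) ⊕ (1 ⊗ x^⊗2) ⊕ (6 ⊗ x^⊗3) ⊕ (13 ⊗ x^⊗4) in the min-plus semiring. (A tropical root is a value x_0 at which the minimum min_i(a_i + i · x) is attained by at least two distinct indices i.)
Roots: {-7, -5, -2, 4}

Each tropical root is a break point of the lower envelope of the lines y = a_i + i · x (there are 5 lines, with slopes 0, 1, ..., 4). Only the lines that attain the minimum somewhere contribute to roots; other lines are dominated. Here the surviving (envelope) indices are i = 4, i = 3, i = 2, i = 1, i = 0.
Intersections between consecutive envelope lines give the roots: for adjacent envelope indices i < j the intersection is x = (a_i − a_j) / (j − i). Reading off the sorted break points: {-7, -5, -2, 4}.
Verification: at each break x_0, at least two indices attain the minimum of min_i(a_i + i · x_0).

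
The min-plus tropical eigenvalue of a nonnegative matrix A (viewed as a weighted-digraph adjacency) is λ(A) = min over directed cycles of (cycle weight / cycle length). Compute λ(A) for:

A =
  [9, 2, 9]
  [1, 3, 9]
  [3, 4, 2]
λ(A) = 3/2

Enumerate directed cycles and compute their means (weight / length). Sample:
  cycle 0 → 0: weight = 9, length = 1, mean = 9/1 ≈ 9.000
  cycle 1 → 1: weight = 3, length = 1, mean = 3/1 ≈ 3.000
  cycle 2 → 2: weight = 2, length = 1, mean = 2/1 ≈ 2.000
  cycle 0 → 1 → 0: weight = 3, length = 2, mean = 3/2 ≈ 1.500
  cycle 0 → 2 → 0: weight = 12, length = 2, mean = 12/2 ≈ 6.000
  cycle 1 → 0 → 1: weight = 3, length = 2, mean = 3/2 ≈ 1.500
Minimum mean = 1.500, attained e.g. along the cycle 0 → 1 → 0 with weight 3 and length 2. So λ(A) = 3/2 = 3/2.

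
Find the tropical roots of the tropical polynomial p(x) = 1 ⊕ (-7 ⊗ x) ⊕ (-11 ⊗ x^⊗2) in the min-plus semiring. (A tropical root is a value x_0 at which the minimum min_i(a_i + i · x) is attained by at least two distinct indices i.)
Roots: {4, 8}

Each tropical root is a break point of the lower envelope of the lines y = a_i + i · x (there are 3 lines, with slopes 0, 1, ..., 2). Only the lines that attain the minimum somewhere contribute to roots; other lines are dominated. Here the surviving (envelope) indices are i = 2, i = 1, i = 0.
Intersections between consecutive envelope lines give the roots: for adjacent envelope indices i < j the intersection is x = (a_i − a_j) / (j − i). Reading off the sorted break points: {4, 8}.
Verification: at each break x_0, at least two indices attain the minimum of min_i(a_i + i · x_0).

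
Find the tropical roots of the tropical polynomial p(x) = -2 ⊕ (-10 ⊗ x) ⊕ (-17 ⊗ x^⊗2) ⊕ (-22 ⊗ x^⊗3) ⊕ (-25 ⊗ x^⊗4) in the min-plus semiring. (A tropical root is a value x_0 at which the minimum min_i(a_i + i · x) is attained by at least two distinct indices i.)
Roots: {3, 5, 7, 8}

Each tropical root is a break point of the lower envelope of the lines y = a_i + i · x (there are 5 lines, with slopes 0, 1, ..., 4). Only the lines that attain the minimum somewhere contribute to roots; other lines are dominated. Here the surviving (envelope) indices are i = 4, i = 3, i = 2, i = 1, i = 0.
Intersections between consecutive envelope lines give the roots: for adjacent envelope indices i < j the intersection is x = (a_i − a_j) / (j − i). Reading off the sorted break points: {3, 5, 7, 8}.
Verification: at each break x_0, at least two indices attain the minimum of min_i(a_i + i · x_0).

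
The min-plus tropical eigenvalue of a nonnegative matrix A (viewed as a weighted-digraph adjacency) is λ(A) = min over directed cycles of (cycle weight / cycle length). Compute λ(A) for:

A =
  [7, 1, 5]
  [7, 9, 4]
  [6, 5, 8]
λ(A) = 11/3

Enumerate directed cycles and compute their means (weight / length). Sample:
  cycle 0 → 0: weight = 7, length = 1, mean = 7/1 ≈ 7.000
  cycle 1 → 1: weight = 9, length = 1, mean = 9/1 ≈ 9.000
  cycle 2 → 2: weight = 8, length = 1, mean = 8/1 ≈ 8.000
  cycle 0 → 1 → 0: weight = 8, length = 2, mean = 8/2 ≈ 4.000
  cycle 0 → 2 → 0: weight = 11, length = 2, mean = 11/2 ≈ 5.500
  cycle 1 → 0 → 1: weight = 8, length = 2, mean = 8/2 ≈ 4.000
Minimum mean = 3.667, attained e.g. along the cycle 0 → 1 → 2 → 0 with weight 11 and length 3. So λ(A) = 11/3 = 11/3.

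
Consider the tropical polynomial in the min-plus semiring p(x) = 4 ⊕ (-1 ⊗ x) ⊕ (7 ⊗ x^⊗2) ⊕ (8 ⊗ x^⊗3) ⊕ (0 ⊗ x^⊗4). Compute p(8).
p(8) = 4

A tropical monomial a ⊗ x^⊗i evaluates to a + i · x. Evaluating each term at x = 8:
  Term 0 contributes 4 + 0 · 8 = 4
  Term 1 contributes -1 + 1 · 8 = 7
  Term 2 contributes 7 + 2 · 8 = 23
  Term 3 contributes 8 + 3 · 8 = 32
  Term 4 contributes 0 + 4 · 8 = 32
p(8) = ⊕ of these = min[4, 7, 23, 32, 32] = 4.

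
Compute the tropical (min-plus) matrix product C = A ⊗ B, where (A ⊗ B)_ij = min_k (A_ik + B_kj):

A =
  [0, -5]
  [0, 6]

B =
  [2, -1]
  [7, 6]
A ⊗ B =
  [2, -1]
  [2, -1]

Apply the min-plus product entry-by-entry:
  C[0][0] = min over k of (A[0][0] + B[0][0] = 0 + 2 = 2, A[0][1] + B[1][0] = -5 + 7 = 2) = 2 (attained at k = 0)
  C[0][1] = min over k of (A[0][0] + B[0][1] = 0 + -1 = -1, A[0][1] + B[1][1] = -5 + 6 = 1) = -1 (attained at k = 0)
  C[1][0] = min over k of (A[1][0] + B[0][0] = 0 + 2 = 2, A[1][1] + B[1][0] = 6 + 7 = 13) = 2 (attained at k = 0)
  C[1][1] = min over k of (A[1][0] + B[0][1] = 0 + -1 = -1, A[1][1] + B[1][1] = 6 + 6 = 12) = -1 (attained at k = 0)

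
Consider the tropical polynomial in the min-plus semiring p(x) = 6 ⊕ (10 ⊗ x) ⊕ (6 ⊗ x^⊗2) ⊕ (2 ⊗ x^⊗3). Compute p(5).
p(5) = 6

A tropical monomial a ⊗ x^⊗i evaluates to a + i · x. Evaluating each term at x = 5:
  Term 0 contributes 6 + 0 · 5 = 6
  Term 1 contributes 10 + 1 · 5 = 15
  Term 2 contributes 6 + 2 · 5 = 16
  Term 3 contributes 2 + 3 · 5 = 17
p(5) = ⊕ of these = min[6, 15, 16, 17] = 6.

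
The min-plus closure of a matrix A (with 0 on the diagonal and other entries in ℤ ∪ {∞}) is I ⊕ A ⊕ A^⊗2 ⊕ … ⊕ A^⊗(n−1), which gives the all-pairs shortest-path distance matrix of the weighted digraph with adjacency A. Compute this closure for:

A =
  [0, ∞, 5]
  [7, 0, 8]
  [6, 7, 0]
Closure =
  [0, 12, 5]
  [7, 0, 8]
  [6, 7, 0]

This is the Floyd-Warshall all-pairs shortest-path computation. For each intermediate vertex k = 0, 1, …, 2, update dist[i][j] ← min(dist[i][j], dist[i][k] + dist[k][j]). The final matrix gives, for each (i, j), the minimum total weight of any directed path from i to j (possibly empty when i = j).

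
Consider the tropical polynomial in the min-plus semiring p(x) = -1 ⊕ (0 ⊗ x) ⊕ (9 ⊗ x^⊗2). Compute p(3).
p(3) = -1

A tropical monomial a ⊗ x^⊗i evaluates to a + i · x. Evaluating each term at x = 3:
  Term 0 contributes -1 + 0 · 3 = -1
  Term 1 contributes 0 + 1 · 3 = 3
  Term 2 contributes 9 + 2 · 3 = 15
p(3) = ⊕ of these = min[-1, 3, 15] = -1.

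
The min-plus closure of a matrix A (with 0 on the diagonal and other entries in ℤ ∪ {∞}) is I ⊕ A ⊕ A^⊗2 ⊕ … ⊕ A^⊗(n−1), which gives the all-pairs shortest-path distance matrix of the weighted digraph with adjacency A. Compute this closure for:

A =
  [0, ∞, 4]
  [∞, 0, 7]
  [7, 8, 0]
Closure =
  [0, 12, 4]
  [14, 0, 7]
  [7, 8, 0]

This is the Floyd-Warshall all-pairs shortest-path computation. For each intermediate vertex k = 0, 1, …, 2, update dist[i][j] ← min(dist[i][j], dist[i][k] + dist[k][j]). The final matrix gives, for each (i, j), the minimum total weight of any directed path from i to j (possibly empty when i = j).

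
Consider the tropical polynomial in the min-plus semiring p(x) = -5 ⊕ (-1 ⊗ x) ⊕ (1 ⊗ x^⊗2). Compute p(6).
p(6) = -5

A tropical monomial a ⊗ x^⊗i evaluates to a + i · x. Evaluating each term at x = 6:
  Term 0 contributes -5 + 0 · 6 = -5
  Term 1 contributes -1 + 1 · 6 = 5
  Term 2 contributes 1 + 2 · 6 = 13
p(6) = ⊕ of these = min[-5, 5, 13] = -5.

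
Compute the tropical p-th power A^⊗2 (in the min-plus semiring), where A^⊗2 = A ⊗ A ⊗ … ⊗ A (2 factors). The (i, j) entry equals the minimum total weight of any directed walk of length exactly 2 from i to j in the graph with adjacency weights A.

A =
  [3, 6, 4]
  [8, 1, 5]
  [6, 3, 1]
A^⊗2 =
  [6, 7, 5]
  [9, 2, 6]
  [7, 4, 2]

Each entry (A^⊗2)_ij equals the minimum over all length-2 walks i = v_0 → v_1 → … → v_2 = j of Σ_t A[v_t][v_{t+1}]. For example, for (i, j) = (0, 2) we minimise over 3 possible intermediate vertex sequences; the minimum is 5, attained along the walk 0 → 2 → 2.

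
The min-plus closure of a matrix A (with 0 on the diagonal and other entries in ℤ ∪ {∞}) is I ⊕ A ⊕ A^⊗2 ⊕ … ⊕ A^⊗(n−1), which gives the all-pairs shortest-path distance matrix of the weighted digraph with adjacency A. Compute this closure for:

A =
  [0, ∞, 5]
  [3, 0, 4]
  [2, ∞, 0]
Closure =
  [0, ∞, 5]
  [3, 0, 4]
  [2, ∞, 0]

This is the Floyd-Warshall all-pairs shortest-path computation. For each intermediate vertex k = 0, 1, …, 2, update dist[i][j] ← min(dist[i][j], dist[i][k] + dist[k][j]). The final matrix gives, for each (i, j), the minimum total weight of any directed path from i to j (possibly empty when i = j).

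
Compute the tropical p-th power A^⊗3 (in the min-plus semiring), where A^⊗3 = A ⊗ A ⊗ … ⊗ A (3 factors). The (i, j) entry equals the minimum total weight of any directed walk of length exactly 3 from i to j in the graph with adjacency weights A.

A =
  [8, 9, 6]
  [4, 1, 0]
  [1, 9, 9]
A^⊗3 =
  [10, 11, 10]
  [2, 3, 2]
  [8, 11, 10]

Each entry (A^⊗3)_ij equals the minimum over all length-3 walks i = v_0 → v_1 → … → v_3 = j of Σ_t A[v_t][v_{t+1}]. For example, for (i, j) = (0, 2) we minimise over 9 possible intermediate vertex sequences; the minimum is 10, attained along the walk 0 → 1 → 1 → 2.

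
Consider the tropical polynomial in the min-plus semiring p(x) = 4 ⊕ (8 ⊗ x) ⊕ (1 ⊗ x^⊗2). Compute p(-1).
p(-1) = -1

A tropical monomial a ⊗ x^⊗i evaluates to a + i · x. Evaluating each term at x = -1:
  Term 0 contributes 4 + 0 · -1 = 4
  Term 1 contributes 8 + 1 · -1 = 7
  Term 2 contributes 1 + 2 · -1 = -1
p(-1) = ⊕ of these = min[4, 7, -1] = -1.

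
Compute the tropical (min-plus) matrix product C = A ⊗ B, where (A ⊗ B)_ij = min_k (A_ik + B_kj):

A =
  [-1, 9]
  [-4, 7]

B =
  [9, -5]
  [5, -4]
A ⊗ B =
  [8, -6]
  [5, -9]

Apply the min-plus product entry-by-entry:
  C[0][0] = min over k of (A[0][0] + B[0][0] = -1 + 9 = 8, A[0][1] + B[1][0] = 9 + 5 = 14) = 8 (attained at k = 0)
  C[0][1] = min over k of (A[0][0] + B[0][1] = -1 + -5 = -6, A[0][1] + B[1][1] = 9 + -4 = 5) = -6 (attained at k = 0)
  C[1][0] = min over k of (A[1][0] + B[0][0] = -4 + 9 = 5, A[1][1] + B[1][0] = 7 + 5 = 12) = 5 (attained at k = 0)
  C[1][1] = min over k of (A[1][0] + B[0][1] = -4 + -5 = -9, A[1][1] + B[1][1] = 7 + -4 = 3) = -9 (attained at k = 0)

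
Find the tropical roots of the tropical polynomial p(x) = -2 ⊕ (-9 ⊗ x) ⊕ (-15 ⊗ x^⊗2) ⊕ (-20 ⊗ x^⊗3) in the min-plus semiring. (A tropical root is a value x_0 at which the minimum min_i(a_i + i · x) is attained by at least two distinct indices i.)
Roots: {5, 6, 7}

Each tropical root is a break point of the lower envelope of the lines y = a_i + i · x (there are 4 lines, with slopes 0, 1, ..., 3). Only the lines that attain the minimum somewhere contribute to roots; other lines are dominated. Here the surviving (envelope) indices are i = 3, i = 2, i = 1, i = 0.
Intersections between consecutive envelope lines give the roots: for adjacent envelope indices i < j the intersection is x = (a_i − a_j) / (j − i). Reading off the sorted break points: {5, 6, 7}.
Verification: at each break x_0, at least two indices attain the minimum of min_i(a_i + i · x_0).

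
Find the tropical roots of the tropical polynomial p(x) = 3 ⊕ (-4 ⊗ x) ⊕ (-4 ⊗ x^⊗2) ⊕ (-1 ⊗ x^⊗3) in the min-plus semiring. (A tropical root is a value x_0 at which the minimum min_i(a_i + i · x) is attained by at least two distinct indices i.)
Roots: {-3, 0, 7}

Each tropical root is a break point of the lower envelope of the lines y = a_i + i · x (there are 4 lines, with slopes 0, 1, ..., 3). Only the lines that attain the minimum somewhere contribute to roots; other lines are dominated. Here the surviving (envelope) indices are i = 3, i = 2, i = 1, i = 0.
Intersections between consecutive envelope lines give the roots: for adjacent envelope indices i < j the intersection is x = (a_i − a_j) / (j − i). Reading off the sorted break points: {-3, 0, 7}.
Verification: at each break x_0, at least two indices attain the minimum of min_i(a_i + i · x_0).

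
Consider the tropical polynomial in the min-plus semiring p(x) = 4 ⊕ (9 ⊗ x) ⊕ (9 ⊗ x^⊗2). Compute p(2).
p(2) = 4

A tropical monomial a ⊗ x^⊗i evaluates to a + i · x. Evaluating each term at x = 2:
  Term 0 contributes 4 + 0 · 2 = 4
  Term 1 contributes 9 + 1 · 2 = 11
  Term 2 contributes 9 + 2 · 2 = 13
p(2) = ⊕ of these = min[4, 11, 13] = 4.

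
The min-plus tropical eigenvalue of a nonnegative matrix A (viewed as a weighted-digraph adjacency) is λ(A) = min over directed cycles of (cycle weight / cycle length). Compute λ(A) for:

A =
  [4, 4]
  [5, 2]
λ(A) = 2

Enumerate directed cycles and compute their means (weight / length). Sample:
  cycle 0 → 0: weight = 4, length = 1, mean = 4/1 ≈ 4.000
  cycle 1 → 1: weight = 2, length = 1, mean = 2/1 ≈ 2.000
  cycle 0 → 1 → 0: weight = 9, length = 2, mean = 9/2 ≈ 4.500
  cycle 1 → 0 → 1: weight = 9, length = 2, mean = 9/2 ≈ 4.500
Minimum mean = 2.000, attained e.g. along the cycle 1 → 1 with weight 2 and length 1. So λ(A) = 2/1 = 2.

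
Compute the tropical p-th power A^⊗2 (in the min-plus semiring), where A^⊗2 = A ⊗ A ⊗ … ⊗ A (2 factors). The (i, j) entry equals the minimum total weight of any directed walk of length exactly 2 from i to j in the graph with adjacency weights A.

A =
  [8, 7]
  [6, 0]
A^⊗2 =
  [13, 7]
  [6, 0]

Each entry (A^⊗2)_ij equals the minimum over all length-2 walks i = v_0 → v_1 → … → v_2 = j of Σ_t A[v_t][v_{t+1}]. For example, for (i, j) = (0, 1) we minimise over 2 possible intermediate vertex sequences; the minimum is 7, attained along the walk 0 → 1 → 1.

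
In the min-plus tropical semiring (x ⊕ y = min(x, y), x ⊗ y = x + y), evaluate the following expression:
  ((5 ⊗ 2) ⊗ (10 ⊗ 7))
((5 ⊗ 2) ⊗ (10 ⊗ 7)) = 24

Expand innermost to outermost. Recall ⊕ takes the minimum of its arguments and ⊗ takes their sum. Working out the expression ((5 ⊗ 2) ⊗ (10 ⊗ 7)) gives 24.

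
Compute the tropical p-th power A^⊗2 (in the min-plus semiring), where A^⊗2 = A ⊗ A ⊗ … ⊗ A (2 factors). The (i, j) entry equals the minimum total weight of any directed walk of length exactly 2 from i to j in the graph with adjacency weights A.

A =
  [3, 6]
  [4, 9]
A^⊗2 =
  [6, 9]
  [7, 10]

Each entry (A^⊗2)_ij equals the minimum over all length-2 walks i = v_0 → v_1 → … → v_2 = j of Σ_t A[v_t][v_{t+1}]. For example, for (i, j) = (0, 1) we minimise over 2 possible intermediate vertex sequences; the minimum is 9, attained along the walk 0 → 0 → 1.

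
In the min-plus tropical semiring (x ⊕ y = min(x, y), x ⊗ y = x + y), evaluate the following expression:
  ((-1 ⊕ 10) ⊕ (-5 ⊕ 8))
((-1 ⊕ 10) ⊕ (-5 ⊕ 8)) = -5

Expand innermost to outermost. Recall ⊕ takes the minimum of its arguments and ⊗ takes their sum. Working out the expression ((-1 ⊕ 10) ⊕ (-5 ⊕ 8)) gives -5.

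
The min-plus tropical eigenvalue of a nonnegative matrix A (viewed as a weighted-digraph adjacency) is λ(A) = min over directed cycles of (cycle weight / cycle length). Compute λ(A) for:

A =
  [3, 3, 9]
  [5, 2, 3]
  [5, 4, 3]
λ(A) = 2

Enumerate directed cycles and compute their means (weight / length). Sample:
  cycle 0 → 0: weight = 3, length = 1, mean = 3/1 ≈ 3.000
  cycle 1 → 1: weight = 2, length = 1, mean = 2/1 ≈ 2.000
  cycle 2 → 2: weight = 3, length = 1, mean = 3/1 ≈ 3.000
  cycle 0 → 1 → 0: weight = 8, length = 2, mean = 8/2 ≈ 4.000
  cycle 0 → 2 → 0: weight = 14, length = 2, mean = 14/2 ≈ 7.000
  cycle 1 → 0 → 1: weight = 8, length = 2, mean = 8/2 ≈ 4.000
Minimum mean = 2.000, attained e.g. along the cycle 1 → 1 with weight 2 and length 1. So λ(A) = 2/1 = 2.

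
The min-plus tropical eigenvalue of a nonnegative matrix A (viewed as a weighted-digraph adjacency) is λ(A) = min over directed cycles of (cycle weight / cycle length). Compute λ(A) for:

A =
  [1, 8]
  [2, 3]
λ(A) = 1

Enumerate directed cycles and compute their means (weight / length). Sample:
  cycle 0 → 0: weight = 1, length = 1, mean = 1/1 ≈ 1.000
  cycle 1 → 1: weight = 3, length = 1, mean = 3/1 ≈ 3.000
  cycle 0 → 1 → 0: weight = 10, length = 2, mean = 10/2 ≈ 5.000
  cycle 1 → 0 → 1: weight = 10, length = 2, mean = 10/2 ≈ 5.000
Minimum mean = 1.000, attained e.g. along the cycle 0 → 0 with weight 1 and length 1. So λ(A) = 1/1 = 1.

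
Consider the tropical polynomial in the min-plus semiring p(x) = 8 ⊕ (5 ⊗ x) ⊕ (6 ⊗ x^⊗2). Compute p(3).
p(3) = 8

A tropical monomial a ⊗ x^⊗i evaluates to a + i · x. Evaluating each term at x = 3:
  Term 0 contributes 8 + 0 · 3 = 8
  Term 1 contributes 5 + 1 · 3 = 8
  Term 2 contributes 6 + 2 · 3 = 12
p(3) = ⊕ of these = min[8, 8, 12] = 8.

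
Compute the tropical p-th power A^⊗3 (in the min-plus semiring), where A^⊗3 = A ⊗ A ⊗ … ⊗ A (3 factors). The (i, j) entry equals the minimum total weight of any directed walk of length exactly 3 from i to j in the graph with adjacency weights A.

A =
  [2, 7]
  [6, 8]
A^⊗3 =
  [6, 11]
  [10, 15]

Each entry (A^⊗3)_ij equals the minimum over all length-3 walks i = v_0 → v_1 → … → v_3 = j of Σ_t A[v_t][v_{t+1}]. For example, for (i, j) = (0, 1) we minimise over 4 possible intermediate vertex sequences; the minimum is 11, attained along the walk 0 → 0 → 0 → 1.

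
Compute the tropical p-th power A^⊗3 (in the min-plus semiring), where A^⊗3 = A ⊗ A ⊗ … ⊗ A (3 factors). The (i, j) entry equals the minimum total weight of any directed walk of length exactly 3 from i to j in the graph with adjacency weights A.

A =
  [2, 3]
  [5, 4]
A^⊗3 =
  [6, 7]
  [9, 10]

Each entry (A^⊗3)_ij equals the minimum over all length-3 walks i = v_0 → v_1 → … → v_3 = j of Σ_t A[v_t][v_{t+1}]. For example, for (i, j) = (0, 1) we minimise over 4 possible intermediate vertex sequences; the minimum is 7, attained along the walk 0 → 0 → 0 → 1.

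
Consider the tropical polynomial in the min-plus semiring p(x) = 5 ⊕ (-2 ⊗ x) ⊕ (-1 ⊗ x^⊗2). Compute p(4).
p(4) = 2

A tropical monomial a ⊗ x^⊗i evaluates to a + i · x. Evaluating each term at x = 4:
  Term 0 contributes 5 + 0 · 4 = 5
  Term 1 contributes -2 + 1 · 4 = 2
  Term 2 contributes -1 + 2 · 4 = 7
p(4) = ⊕ of these = min[5, 2, 7] = 2.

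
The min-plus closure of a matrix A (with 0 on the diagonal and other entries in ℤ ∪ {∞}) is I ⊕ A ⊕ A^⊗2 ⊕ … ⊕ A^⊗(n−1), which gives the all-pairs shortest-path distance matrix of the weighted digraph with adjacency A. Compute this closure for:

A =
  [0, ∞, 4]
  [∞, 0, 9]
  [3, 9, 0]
Closure =
  [0, 13, 4]
  [12, 0, 9]
  [3, 9, 0]

This is the Floyd-Warshall all-pairs shortest-path computation. For each intermediate vertex k = 0, 1, …, 2, update dist[i][j] ← min(dist[i][j], dist[i][k] + dist[k][j]). The final matrix gives, for each (i, j), the minimum total weight of any directed path from i to j (possibly empty when i = j).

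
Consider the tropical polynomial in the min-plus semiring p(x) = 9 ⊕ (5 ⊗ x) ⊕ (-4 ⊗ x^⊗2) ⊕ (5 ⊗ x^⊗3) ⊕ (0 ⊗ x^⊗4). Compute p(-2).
p(-2) = -8

A tropical monomial a ⊗ x^⊗i evaluates to a + i · x. Evaluating each term at x = -2:
  Term 0 contributes 9 + 0 · -2 = 9
  Term 1 contributes 5 + 1 · -2 = 3
  Term 2 contributes -4 + 2 · -2 = -8
  Term 3 contributes 5 + 3 · -2 = -1
  Term 4 contributes 0 + 4 · -2 = -8
p(-2) = ⊕ of these = min[9, 3, -8, -1, -8] = -8.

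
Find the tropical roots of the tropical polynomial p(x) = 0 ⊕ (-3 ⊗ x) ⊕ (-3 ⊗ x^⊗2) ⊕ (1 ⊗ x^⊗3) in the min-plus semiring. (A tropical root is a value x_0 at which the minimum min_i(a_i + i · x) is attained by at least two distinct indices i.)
Roots: {-4, 0, 3}

Each tropical root is a break point of the lower envelope of the lines y = a_i + i · x (there are 4 lines, with slopes 0, 1, ..., 3). Only the lines that attain the minimum somewhere contribute to roots; other lines are dominated. Here the surviving (envelope) indices are i = 3, i = 2, i = 1, i = 0.
Intersections between consecutive envelope lines give the roots: for adjacent envelope indices i < j the intersection is x = (a_i − a_j) / (j − i). Reading off the sorted break points: {-4, 0, 3}.
Verification: at each break x_0, at least two indices attain the minimum of min_i(a_i + i · x_0).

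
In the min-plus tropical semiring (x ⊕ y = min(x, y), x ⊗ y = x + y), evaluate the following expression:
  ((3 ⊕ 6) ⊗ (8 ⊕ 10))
((3 ⊕ 6) ⊗ (8 ⊕ 10)) = 11

Expand innermost to outermost. Recall ⊕ takes the minimum of its arguments and ⊗ takes their sum. Working out the expression ((3 ⊕ 6) ⊗ (8 ⊕ 10)) gives 11.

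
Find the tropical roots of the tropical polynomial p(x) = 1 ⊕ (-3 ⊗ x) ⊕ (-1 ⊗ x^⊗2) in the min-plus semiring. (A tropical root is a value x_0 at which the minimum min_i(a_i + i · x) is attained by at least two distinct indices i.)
Roots: {-2, 4}

Each tropical root is a break point of the lower envelope of the lines y = a_i + i · x (there are 3 lines, with slopes 0, 1, ..., 2). Only the lines that attain the minimum somewhere contribute to roots; other lines are dominated. Here the surviving (envelope) indices are i = 2, i = 1, i = 0.
Intersections between consecutive envelope lines give the roots: for adjacent envelope indices i < j the intersection is x = (a_i − a_j) / (j − i). Reading off the sorted break points: {-2, 4}.
Verification: at each break x_0, at least two indices attain the minimum of min_i(a_i + i · x_0).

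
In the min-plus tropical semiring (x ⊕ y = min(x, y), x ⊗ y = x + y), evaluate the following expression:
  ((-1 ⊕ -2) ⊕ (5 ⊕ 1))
((-1 ⊕ -2) ⊕ (5 ⊕ 1)) = -2

Expand innermost to outermost. Recall ⊕ takes the minimum of its arguments and ⊗ takes their sum. Working out the expression ((-1 ⊕ -2) ⊕ (5 ⊕ 1)) gives -2.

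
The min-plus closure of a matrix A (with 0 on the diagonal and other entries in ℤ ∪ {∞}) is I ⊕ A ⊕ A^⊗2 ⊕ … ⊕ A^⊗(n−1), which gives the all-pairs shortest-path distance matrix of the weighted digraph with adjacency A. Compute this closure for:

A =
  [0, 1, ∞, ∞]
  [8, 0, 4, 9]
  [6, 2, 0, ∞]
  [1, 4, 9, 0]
Closure =
  [0, 1, 5, 10]
  [8, 0, 4, 9]
  [6, 2, 0, 11]
  [1, 2, 6, 0]

This is the Floyd-Warshall all-pairs shortest-path computation. For each intermediate vertex k = 0, 1, …, 3, update dist[i][j] ← min(dist[i][j], dist[i][k] + dist[k][j]). The final matrix gives, for each (i, j), the minimum total weight of any directed path from i to j (possibly empty when i = j).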